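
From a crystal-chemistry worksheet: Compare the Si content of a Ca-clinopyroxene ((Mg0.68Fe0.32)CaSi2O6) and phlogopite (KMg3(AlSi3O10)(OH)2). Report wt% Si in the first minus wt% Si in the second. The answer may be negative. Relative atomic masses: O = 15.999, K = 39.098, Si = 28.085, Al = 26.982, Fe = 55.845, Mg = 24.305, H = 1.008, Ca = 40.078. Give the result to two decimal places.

Si in (Mg0.68Fe0.32)CaSi2O6: molar mass 226.640 g/mol; 2×28.085 = 56.170 g → 24.78 wt%.
Si in KMg3(AlSi3O10)(OH)2: molar mass 417.254 g/mol; 3×28.085 = 84.255 g → 20.19 wt%.
Difference = 24.78 − 20.19 = 4.59 percentage points.

4.59 percentage points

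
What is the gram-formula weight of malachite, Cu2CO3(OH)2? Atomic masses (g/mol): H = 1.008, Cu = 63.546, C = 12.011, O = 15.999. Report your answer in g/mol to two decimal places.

221.11 g/mol

The formula mass is the sum 2(63.546) + 1(12.011) + 5(15.999) + 2(1.008).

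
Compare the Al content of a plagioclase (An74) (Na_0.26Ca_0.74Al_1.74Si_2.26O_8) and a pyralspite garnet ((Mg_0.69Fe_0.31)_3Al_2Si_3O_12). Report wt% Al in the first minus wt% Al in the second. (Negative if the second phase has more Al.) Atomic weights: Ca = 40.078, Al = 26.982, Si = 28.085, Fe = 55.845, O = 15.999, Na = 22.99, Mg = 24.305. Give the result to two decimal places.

First mineral: 46.949 g Al in 274.048 g formula = 17.13 wt% Al.
Second mineral: 53.964 g Al in 432.454 g formula = 12.48 wt% Al.
17.13% − 12.48% gives a difference of 4.65 percentage points.

4.65 percentage points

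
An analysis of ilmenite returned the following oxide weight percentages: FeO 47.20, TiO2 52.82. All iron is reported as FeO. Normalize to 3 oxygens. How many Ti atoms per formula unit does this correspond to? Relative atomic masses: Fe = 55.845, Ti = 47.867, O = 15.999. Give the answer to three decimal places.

1.002 Ti apfu

FeO: 47.20/71.844 = 0.65698 mol → 0.65698 mol Fe, 0.65698 mol O.
TiO2: 52.82/79.865 = 0.66137 mol → 0.66137 mol Ti, 1.32274 mol O.
Total oxygen = 1.97972 mol. Normalization factor = 3/1.97972 = 1.51537.
Ti per 3 O = 0.66137 × 1.51537 = 1.002.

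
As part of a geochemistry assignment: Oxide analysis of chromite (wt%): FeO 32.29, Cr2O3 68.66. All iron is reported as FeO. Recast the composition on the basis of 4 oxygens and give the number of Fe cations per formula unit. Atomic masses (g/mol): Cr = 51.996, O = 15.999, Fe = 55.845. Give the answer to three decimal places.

FeO: 32.29/71.844 = 0.44945 mol → 0.44945 mol Fe, 0.44945 mol O.
Cr2O3: 68.66/151.989 = 0.45174 mol → 0.90348 mol Cr, 1.35522 mol O.
Total oxygen = 1.80467 mol. Normalization factor = 4/1.80467 = 2.21647.
Fe per 4 O = 0.44945 × 2.21647 = 0.996.

0.996 Fe apfu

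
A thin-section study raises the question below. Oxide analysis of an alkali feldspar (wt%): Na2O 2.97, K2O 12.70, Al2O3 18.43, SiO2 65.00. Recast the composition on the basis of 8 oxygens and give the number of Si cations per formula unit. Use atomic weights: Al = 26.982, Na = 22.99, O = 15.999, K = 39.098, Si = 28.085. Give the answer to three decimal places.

Na2O: 2.97/61.979 = 0.04792 mol → 0.09584 mol Na, 0.04792 mol O.
K2O: 12.70/94.195 = 0.13483 mol → 0.26966 mol K, 0.13483 mol O.
Al2O3: 18.43/101.961 = 0.18076 mol → 0.36152 mol Al, 0.54228 mol O.
SiO2: 65.00/60.083 = 1.08184 mol → 1.08184 mol Si, 2.16368 mol O.
Total oxygen = 2.88871 mol. Normalization factor = 8/2.88871 = 2.76940.
Si per 8 O = 1.08184 × 2.76940 = 2.996.

2.996 Si apfu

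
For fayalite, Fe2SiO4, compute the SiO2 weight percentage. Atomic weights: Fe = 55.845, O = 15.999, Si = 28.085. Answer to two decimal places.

Formula mass = 203.771 g/mol.
1 Si → 1.0000 mol SiO2 per formula unit; M(SiO2) = 60.083, so SiO2 mass = 60.083 g.
60.083/203.771 × 100 = 29.49 wt%.

29.49 wt%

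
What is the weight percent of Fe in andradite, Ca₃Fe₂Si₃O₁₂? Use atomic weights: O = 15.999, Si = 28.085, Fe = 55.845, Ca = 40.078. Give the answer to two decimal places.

M(Ca₃Fe₂Si₃O₁₂) = 508.167 g/mol.
Fe contributes 2 × 55.845 = 111.690 g per mole.
111.690/508.167 = 0.2198 → 21.98%.

21.98 weight percent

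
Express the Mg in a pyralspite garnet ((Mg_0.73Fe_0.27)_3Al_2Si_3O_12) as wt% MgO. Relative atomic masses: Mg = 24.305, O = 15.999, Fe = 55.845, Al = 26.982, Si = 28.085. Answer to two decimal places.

M((Mg_0.73Fe_0.27)_3Al_2Si_3O_12) = 428.669 g/mol; M(MgO) = 40.304 g/mol.
Moles MgO per formula unit = 2.19 Mg ÷ 1 = 2.1900.
MgO fraction = (2.1900 × 40.304) / 428.669 = 88.266/428.669 = 0.2059.

20.59 wt%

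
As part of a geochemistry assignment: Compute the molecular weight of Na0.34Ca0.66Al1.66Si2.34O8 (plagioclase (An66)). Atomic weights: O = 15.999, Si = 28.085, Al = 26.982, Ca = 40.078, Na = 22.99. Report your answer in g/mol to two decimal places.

The formula mass is the sum 0.34·22.99 + 0.66·40.078 + 1.66·26.982 + 2.34·28.085 + 8·15.999.

272.77 g/mol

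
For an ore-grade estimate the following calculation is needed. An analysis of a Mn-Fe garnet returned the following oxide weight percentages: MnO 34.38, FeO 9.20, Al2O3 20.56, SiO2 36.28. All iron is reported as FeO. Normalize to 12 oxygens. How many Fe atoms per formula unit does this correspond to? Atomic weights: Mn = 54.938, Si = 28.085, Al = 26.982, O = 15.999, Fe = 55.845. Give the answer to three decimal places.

MnO: 34.38/70.937 = 0.48466 mol → 0.48466 mol Mn, 0.48466 mol O.
FeO: 9.20/71.844 = 0.12806 mol → 0.12806 mol Fe, 0.12806 mol O.
Al2O3: 20.56/101.961 = 0.20165 mol → 0.40330 mol Al, 0.60495 mol O.
SiO2: 36.28/60.083 = 0.60383 mol → 0.60383 mol Si, 1.20766 mol O.
Total oxygen = 2.42533 mol. Normalization factor = 12/2.42533 = 4.94778.
Fe per 12 O = 0.12806 × 4.94778 = 0.634.

0.634 Fe apfu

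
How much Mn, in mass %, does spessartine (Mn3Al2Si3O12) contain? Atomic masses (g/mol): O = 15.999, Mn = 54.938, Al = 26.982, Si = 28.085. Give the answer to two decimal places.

Molar mass of Mn3Al2Si3O12: 3·54.938 + 2·26.982 + 3·28.085 + 12·15.999 = 495.021 g/mol.
Mass of Mn per formula unit: 3 × 54.938 = 164.814 g.
Weight fraction Mn = 164.814 / 495.021 = 0.3329.

33.29 mass %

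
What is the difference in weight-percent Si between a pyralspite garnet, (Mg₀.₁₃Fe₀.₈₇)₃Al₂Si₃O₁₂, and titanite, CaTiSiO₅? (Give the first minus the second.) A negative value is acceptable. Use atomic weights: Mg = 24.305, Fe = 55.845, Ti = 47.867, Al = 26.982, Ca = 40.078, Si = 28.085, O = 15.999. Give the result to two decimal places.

First mineral: 84.255 g Si in 485.441 g formula = 17.36 wt% Si.
Second mineral: 28.085 g Si in 196.025 g formula = 14.33 wt% Si.
17.36% − 14.33% gives a difference of 3.03 percentage points.

3.03 percentage points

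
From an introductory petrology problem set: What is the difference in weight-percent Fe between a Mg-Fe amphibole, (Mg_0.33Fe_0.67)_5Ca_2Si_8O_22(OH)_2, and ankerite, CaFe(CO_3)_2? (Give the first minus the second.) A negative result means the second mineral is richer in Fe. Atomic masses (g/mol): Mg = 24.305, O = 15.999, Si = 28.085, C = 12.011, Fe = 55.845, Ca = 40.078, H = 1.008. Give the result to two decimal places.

First mineral: 187.081 g Fe in 918.012 g formula = 20.38 wt% Fe.
Second mineral: 55.845 g Fe in 215.939 g formula = 25.86 wt% Fe.
20.38% − 25.86% gives a difference of -5.48 percentage points.

-5.48 percentage points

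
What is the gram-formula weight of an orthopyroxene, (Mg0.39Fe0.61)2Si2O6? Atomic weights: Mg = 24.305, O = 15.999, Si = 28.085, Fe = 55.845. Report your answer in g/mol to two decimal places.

M = 0.78×24.305 + 1.22×55.845 + 2×28.085 + 6×15.999

239.25 g/mol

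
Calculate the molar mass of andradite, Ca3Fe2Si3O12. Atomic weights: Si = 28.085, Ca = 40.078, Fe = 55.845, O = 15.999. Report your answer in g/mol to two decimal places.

508.17 g/mol

M = 3(40.078) + 2(55.845) + 3(28.085) + 12(15.999)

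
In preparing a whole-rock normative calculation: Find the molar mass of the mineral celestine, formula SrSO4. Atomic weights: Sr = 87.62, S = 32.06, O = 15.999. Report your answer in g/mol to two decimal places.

The formula mass is the sum 1(87.62) + 1(32.06) + 4(15.999).

183.68 g/mol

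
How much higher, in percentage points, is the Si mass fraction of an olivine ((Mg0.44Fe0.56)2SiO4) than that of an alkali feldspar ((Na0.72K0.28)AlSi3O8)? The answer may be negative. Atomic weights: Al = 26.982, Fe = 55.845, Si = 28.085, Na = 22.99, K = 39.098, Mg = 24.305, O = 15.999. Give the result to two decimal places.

-15.63 percentage points

M((Mg0.44Fe0.56)2SiO4) = 176.016 g/mol, so wt% Si = 28.085/176.016 × 100 = 15.96%.
M((Na0.72K0.28)AlSi3O8) = 266.729 g/mol, so wt% Si = 84.255/266.729 × 100 = 31.59%.
15.96 − 31.59 = -15.63 pp.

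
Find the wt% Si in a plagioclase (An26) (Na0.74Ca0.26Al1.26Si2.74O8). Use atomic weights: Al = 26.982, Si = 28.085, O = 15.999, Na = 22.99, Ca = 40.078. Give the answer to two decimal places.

28.89 wt%

Molar mass of Na0.74Ca0.26Al1.26Si2.74O8: 0.74×22.99 + 0.26×40.078 + 1.26×26.982 + 2.74×28.085 + 8×15.999 = 266.375 g/mol.
Mass of Si per formula unit: 2.74 × 28.085 = 76.953 g.
Weight fraction Si = 76.953 / 266.375 = 0.2889.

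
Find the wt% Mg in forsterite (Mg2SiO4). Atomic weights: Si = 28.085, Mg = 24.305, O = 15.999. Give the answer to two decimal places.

Formula mass = 2·24.305 + 1·28.085 + 4·15.999 = 140.691 g/mol, of which 48.610 g is Mg.
So Mg makes up 48.610/140.691 = 0.3455 of the mass, i.e. 34.55%.

34.55 weight percent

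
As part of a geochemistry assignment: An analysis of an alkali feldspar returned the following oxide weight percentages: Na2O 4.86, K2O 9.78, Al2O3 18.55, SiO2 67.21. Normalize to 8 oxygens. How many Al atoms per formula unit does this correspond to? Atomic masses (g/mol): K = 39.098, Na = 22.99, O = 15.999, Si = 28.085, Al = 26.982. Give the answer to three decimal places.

Na2O (M=61.979): mol = 0.07841; Na = 0.15682, O = 0.07841.
K2O (M=94.195): mol = 0.10383; K = 0.20766, O = 0.10383.
Al2O3 (M=101.961): mol = 0.18193; Al = 0.36386, O = 0.54579.
SiO2 (M=60.083): mol = 1.11862; Si = 1.11862, O = 2.23724.
ΣO = 2.96527; factor = 8/ΣO = 2.69790.
Al apfu = 0.36386 × 2.69790 = 0.982.

0.982 Al apfu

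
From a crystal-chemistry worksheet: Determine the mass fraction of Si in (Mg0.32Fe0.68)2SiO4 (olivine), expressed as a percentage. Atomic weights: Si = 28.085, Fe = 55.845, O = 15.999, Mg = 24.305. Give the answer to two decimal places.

15.30 weight percent

Formula mass = 0.64*24.305 + 1.36*55.845 + 1*28.085 + 4*15.999 = 183.585 g/mol, of which 28.085 g is Si.
So Si makes up 28.085/183.585 = 0.1530 of the mass, i.e. 15.30%.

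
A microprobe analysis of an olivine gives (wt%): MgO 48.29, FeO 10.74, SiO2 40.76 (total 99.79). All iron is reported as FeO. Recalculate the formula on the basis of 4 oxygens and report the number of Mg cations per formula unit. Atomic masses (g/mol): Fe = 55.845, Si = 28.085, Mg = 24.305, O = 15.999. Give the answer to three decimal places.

1.772 Mg apfu

MgO: 48.29/40.304 = 1.19814 mol → 1.19814 mol Mg, 1.19814 mol O.
FeO: 10.74/71.844 = 0.14949 mol → 0.14949 mol Fe, 0.14949 mol O.
SiO2: 40.76/60.083 = 0.67839 mol → 0.67839 mol Si, 1.35678 mol O.
Total oxygen = 2.70441 mol. Normalization factor = 4/2.70441 = 1.47907.
Mg per 4 O = 1.19814 × 1.47907 = 1.772.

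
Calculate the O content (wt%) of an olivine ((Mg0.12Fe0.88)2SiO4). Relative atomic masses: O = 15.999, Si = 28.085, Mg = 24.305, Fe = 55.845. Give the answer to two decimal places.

Molar mass of (Mg0.12Fe0.88)2SiO4: 0.24*24.305 + 1.76*55.845 + 1*28.085 + 4*15.999 = 196.201 g/mol.
Mass of O per formula unit: 4 × 15.999 = 63.996 g.
Weight fraction O = 63.996 / 196.201 = 0.3262.

32.62 wt%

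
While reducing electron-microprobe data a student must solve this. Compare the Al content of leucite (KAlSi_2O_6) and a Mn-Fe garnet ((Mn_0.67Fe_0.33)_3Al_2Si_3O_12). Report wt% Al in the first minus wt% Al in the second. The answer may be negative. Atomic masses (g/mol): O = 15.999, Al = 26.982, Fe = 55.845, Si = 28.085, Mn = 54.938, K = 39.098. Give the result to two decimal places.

M(KAlSi_2O_6) = 218.244 g/mol, so wt% Al = 26.982/218.244 × 100 = 12.36%.
M((Mn_0.67Fe_0.33)_3Al_2Si_3O_12) = 495.919 g/mol, so wt% Al = 53.964/495.919 × 100 = 10.88%.
12.36 − 10.88 = 1.48 pp.

1.48 percentage points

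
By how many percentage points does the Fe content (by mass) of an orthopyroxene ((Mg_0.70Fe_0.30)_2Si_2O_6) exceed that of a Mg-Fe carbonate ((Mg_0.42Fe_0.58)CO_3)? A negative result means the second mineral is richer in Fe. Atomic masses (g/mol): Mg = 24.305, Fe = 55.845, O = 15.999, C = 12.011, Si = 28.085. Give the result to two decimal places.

M((Mg_0.70Fe_0.30)_2Si_2O_6) = 219.698 g/mol, so wt% Fe = 33.507/219.698 × 100 = 15.25%.
M((Mg_0.42Fe_0.58)CO_3) = 102.606 g/mol, so wt% Fe = 32.390/102.606 × 100 = 31.57%.
15.25 − 31.57 = -16.32 pp.

-16.32 percentage points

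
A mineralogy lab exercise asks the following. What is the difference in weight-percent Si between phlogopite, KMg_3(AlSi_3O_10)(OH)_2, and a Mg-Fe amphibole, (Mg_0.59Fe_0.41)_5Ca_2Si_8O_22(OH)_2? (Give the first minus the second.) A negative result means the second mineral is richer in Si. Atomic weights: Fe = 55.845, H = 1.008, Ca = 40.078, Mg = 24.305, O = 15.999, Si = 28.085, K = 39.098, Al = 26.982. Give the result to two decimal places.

-5.43 percentage points

Si in KMg_3(AlSi_3O_10)(OH)_2: molar mass 417.254 g/mol; 3×28.085 = 84.255 g → 20.19 wt%.
Si in (Mg_0.59Fe_0.41)_5Ca_2Si_8O_22(OH)_2: molar mass 877.010 g/mol; 8×28.085 = 224.680 g → 25.62 wt%.
Difference = 20.19 − 25.62 = -5.43 percentage points.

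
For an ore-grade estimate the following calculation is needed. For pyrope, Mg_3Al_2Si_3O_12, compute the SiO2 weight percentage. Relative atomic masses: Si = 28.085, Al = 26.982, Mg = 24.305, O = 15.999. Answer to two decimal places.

M(Mg_3Al_2Si_3O_12) = 403.122 g/mol; M(SiO2) = 60.083 g/mol.
Moles SiO2 per formula unit = 3 Si ÷ 1 = 3.0000.
SiO2 fraction = (3.0000 × 60.083) / 403.122 = 180.249/403.122 = 0.4471.

44.71 wt%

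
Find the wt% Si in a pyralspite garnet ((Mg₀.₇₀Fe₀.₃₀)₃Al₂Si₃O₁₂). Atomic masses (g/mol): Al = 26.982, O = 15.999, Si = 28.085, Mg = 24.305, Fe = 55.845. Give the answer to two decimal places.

Molar mass of (Mg₀.₇₀Fe₀.₃₀)₃Al₂Si₃O₁₂: 2.10*24.305 + 0.90*55.845 + 2*26.982 + 3*28.085 + 12*15.999 = 431.508 g/mol.
Mass of Si per formula unit: 3 × 28.085 = 84.255 g.
Weight fraction Si = 84.255 / 431.508 = 0.1953.

19.53 weight percent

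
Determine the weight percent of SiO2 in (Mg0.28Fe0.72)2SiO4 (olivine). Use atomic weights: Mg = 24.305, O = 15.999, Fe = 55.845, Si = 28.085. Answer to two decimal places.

32.28 wt%

Molar mass of (Mg0.28Fe0.72)2SiO4 = 0.56×24.305 + 1.44×55.845 + 1×28.085 + 4×15.999 = 186.109 g/mol.
Each formula unit contains 1 Si, equivalent to 1/1 = 1.0000 mol SiO2.
M(SiO2) = 1×28.085 + 2×15.999 = 60.083 g/mol.
Mass of SiO2 per formula unit = 1.0000 × 60.083 = 60.083 g.
SiO2 wt% = 60.083 / 186.109 × 100 = 32.28%.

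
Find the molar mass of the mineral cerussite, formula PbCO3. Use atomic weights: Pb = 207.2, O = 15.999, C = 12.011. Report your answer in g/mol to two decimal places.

The formula mass is the sum 1×207.2 + 1×12.011 + 3×15.999.

267.21 g/mol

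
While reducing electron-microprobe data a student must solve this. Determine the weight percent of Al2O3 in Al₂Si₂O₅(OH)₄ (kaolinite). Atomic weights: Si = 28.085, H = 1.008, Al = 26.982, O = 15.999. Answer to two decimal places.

Molar mass of Al₂Si₂O₅(OH)₄ = 2*26.982 + 2*28.085 + 9*15.999 + 4*1.008 = 258.157 g/mol.
Each formula unit contains 2 Al, equivalent to 2/2 = 1.0000 mol Al2O3.
M(Al2O3) = 2×26.982 + 3×15.999 = 101.961 g/mol.
Mass of Al2O3 per formula unit = 1.0000 × 101.961 = 101.961 g.
Al2O3 wt% = 101.961 / 258.157 × 100 = 39.50%.

39.50 wt%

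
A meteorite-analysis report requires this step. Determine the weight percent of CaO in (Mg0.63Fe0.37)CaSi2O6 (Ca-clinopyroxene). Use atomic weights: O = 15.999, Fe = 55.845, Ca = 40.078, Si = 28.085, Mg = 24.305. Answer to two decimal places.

Molar mass of (Mg0.63Fe0.37)CaSi2O6 = 0.63·24.305 + 0.37·55.845 + 1·40.078 + 2·28.085 + 6·15.999 = 228.217 g/mol.
Each formula unit contains 1 Ca, equivalent to 1/1 = 1.0000 mol CaO.
M(CaO) = 1×40.078 + 1×15.999 = 56.077 g/mol.
Mass of CaO per formula unit = 1.0000 × 56.077 = 56.077 g.
CaO wt% = 56.077 / 228.217 × 100 = 24.57%.

24.57 wt%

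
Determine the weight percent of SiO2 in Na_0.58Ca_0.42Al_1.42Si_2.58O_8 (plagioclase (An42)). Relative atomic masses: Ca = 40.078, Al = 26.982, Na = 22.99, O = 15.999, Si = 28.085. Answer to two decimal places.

57.64 wt%

Formula mass = 268.933 g/mol.
2.58 Si → 2.5800 mol SiO2 per formula unit; M(SiO2) = 60.083, so SiO2 mass = 155.014 g.
155.014/268.933 × 100 = 57.64 wt%.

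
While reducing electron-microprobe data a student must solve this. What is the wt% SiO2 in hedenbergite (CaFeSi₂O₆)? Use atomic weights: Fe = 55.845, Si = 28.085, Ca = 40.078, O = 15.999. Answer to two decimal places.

Molar mass of CaFeSi₂O₆ = 1*40.078 + 1*55.845 + 2*28.085 + 6*15.999 = 248.087 g/mol.
Each formula unit contains 2 Si, equivalent to 2/1 = 2.0000 mol SiO2.
M(SiO2) = 1×28.085 + 2×15.999 = 60.083 g/mol.
Mass of SiO2 per formula unit = 2.0000 × 60.083 = 120.166 g.
SiO2 wt% = 120.166 / 248.087 × 100 = 48.44%.

48.44 wt%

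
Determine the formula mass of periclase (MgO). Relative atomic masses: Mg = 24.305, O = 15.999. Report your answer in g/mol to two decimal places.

The formula mass is the sum 1(24.305) + 1(15.999).

40.30 g/mol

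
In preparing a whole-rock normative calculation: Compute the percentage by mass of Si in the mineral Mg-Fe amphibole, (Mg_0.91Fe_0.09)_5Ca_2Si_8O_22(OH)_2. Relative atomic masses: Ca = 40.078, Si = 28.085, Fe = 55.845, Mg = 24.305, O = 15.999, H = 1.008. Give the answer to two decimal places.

27.18 wt%

Formula mass = 4.55·24.305 + 0.45·55.845 + 2·40.078 + 8·28.085 + 24·15.999 + 2·1.008 = 826.546 g/mol, of which 224.680 g is Si.
So Si makes up 224.680/826.546 = 0.2718 of the mass, i.e. 27.18%.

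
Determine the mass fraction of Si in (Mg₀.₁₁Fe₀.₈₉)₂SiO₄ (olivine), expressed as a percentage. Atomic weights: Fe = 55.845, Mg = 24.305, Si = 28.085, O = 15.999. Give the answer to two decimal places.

14.27 mass %

M((Mg₀.₁₁Fe₀.₈₉)₂SiO₄) = 196.832 g/mol.
Si contributes 1 × 28.085 = 28.085 g per mole.
28.085/196.832 = 0.1427 → 14.27%.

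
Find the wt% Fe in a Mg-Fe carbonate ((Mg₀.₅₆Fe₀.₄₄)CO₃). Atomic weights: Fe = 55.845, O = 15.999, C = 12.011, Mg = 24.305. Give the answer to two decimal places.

25.02 weight percent

M((Mg₀.₅₆Fe₀.₄₄)CO₃) = 98.191 g/mol.
Fe contributes 0.44 × 55.845 = 24.572 g per mole.
24.572/98.191 = 0.2502 → 25.02%.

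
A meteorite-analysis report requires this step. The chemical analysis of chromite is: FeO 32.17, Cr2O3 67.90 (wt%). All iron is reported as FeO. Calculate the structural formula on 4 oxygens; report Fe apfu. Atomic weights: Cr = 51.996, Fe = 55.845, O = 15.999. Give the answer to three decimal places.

1.002 Fe apfu

FeO: 32.17/71.844 = 0.44778 mol → 0.44778 mol Fe, 0.44778 mol O.
Cr2O3: 67.90/151.989 = 0.44674 mol → 0.89348 mol Cr, 1.34022 mol O.
Total oxygen = 1.78800 mol. Normalization factor = 4/1.78800 = 2.23714.
Fe per 4 O = 0.44778 × 2.23714 = 1.002.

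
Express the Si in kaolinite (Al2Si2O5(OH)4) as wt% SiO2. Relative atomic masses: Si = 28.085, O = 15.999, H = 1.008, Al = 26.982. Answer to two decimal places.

Molar mass of Al2Si2O5(OH)4 = 2×26.982 + 2×28.085 + 9×15.999 + 4×1.008 = 258.157 g/mol.
Each formula unit contains 2 Si, equivalent to 2/1 = 2.0000 mol SiO2.
M(SiO2) = 1×28.085 + 2×15.999 = 60.083 g/mol.
Mass of SiO2 per formula unit = 2.0000 × 60.083 = 120.166 g.
SiO2 wt% = 120.166 / 258.157 × 100 = 46.55%.

46.55 wt%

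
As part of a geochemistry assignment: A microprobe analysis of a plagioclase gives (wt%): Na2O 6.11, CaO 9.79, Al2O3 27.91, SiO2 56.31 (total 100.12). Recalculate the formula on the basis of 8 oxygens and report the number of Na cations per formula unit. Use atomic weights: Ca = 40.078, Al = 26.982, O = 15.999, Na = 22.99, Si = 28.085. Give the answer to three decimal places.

0.531 Na apfu

6.11 wt% Na2O ÷ 61.979 g/mol = 0.09858 mol, giving 0.19716 Na and 0.09858 O.
9.79 wt% CaO ÷ 56.077 g/mol = 0.17458 mol, giving 0.17458 Ca and 0.17458 O.
27.91 wt% Al2O3 ÷ 101.961 g/mol = 0.27373 mol, giving 0.54746 Al and 0.82119 O.
56.31 wt% SiO2 ÷ 60.083 g/mol = 0.93720 mol, giving 0.93720 Si and 1.87440 O.
Oxygen sums to 2.96875; scaling by 8/2.96875 = 2.69474 puts the formula on 8 O.
Na: 0.19716 × 2.69474 = 0.531 atoms per formula unit.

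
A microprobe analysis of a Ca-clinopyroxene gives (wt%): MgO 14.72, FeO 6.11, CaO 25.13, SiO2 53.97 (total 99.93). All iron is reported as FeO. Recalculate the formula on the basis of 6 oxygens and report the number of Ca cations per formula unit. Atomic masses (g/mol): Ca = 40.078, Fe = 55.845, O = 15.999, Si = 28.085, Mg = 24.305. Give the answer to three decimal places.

14.72 wt% MgO ÷ 40.304 g/mol = 0.36522 mol, giving 0.36522 Mg and 0.36522 O.
6.11 wt% FeO ÷ 71.844 g/mol = 0.08505 mol, giving 0.08505 Fe and 0.08505 O.
25.13 wt% CaO ÷ 56.077 g/mol = 0.44813 mol, giving 0.44813 Ca and 0.44813 O.
53.97 wt% SiO2 ÷ 60.083 g/mol = 0.89826 mol, giving 0.89826 Si and 1.79652 O.
Oxygen sums to 2.69492; scaling by 6/2.69492 = 2.22641 puts the formula on 6 O.
Ca: 0.44813 × 2.22641 = 0.998 atoms per formula unit.

0.998 Ca apfu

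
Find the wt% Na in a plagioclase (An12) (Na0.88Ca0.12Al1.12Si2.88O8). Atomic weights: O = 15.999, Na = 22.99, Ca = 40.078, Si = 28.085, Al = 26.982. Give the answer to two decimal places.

Formula mass = 0.88·22.99 + 0.12·40.078 + 1.12·26.982 + 2.88·28.085 + 8·15.999 = 264.137 g/mol, of which 20.231 g is Na.
So Na makes up 20.231/264.137 = 0.0766 of the mass, i.e. 7.66%.

7.66 mass %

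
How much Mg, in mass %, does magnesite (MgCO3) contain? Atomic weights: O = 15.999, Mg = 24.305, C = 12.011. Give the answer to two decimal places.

28.83 mass %

Molar mass of MgCO3: 1·24.305 + 1·12.011 + 3·15.999 = 84.313 g/mol.
Mass of Mg per formula unit: 1 × 24.305 = 24.305 g.
Weight fraction Mg = 24.305 / 84.313 = 0.2883.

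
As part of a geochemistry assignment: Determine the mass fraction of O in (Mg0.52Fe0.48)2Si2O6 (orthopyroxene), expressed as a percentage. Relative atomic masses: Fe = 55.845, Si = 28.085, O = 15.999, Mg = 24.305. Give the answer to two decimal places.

41.55 weight percent

Formula mass = 1.04*24.305 + 0.96*55.845 + 2*28.085 + 6*15.999 = 231.052 g/mol, of which 95.994 g is O.
So O makes up 95.994/231.052 = 0.4155 of the mass, i.e. 41.55%.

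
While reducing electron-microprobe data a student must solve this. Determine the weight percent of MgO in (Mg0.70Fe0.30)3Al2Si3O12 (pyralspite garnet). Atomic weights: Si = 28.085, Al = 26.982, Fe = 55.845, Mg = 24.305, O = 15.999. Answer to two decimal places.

M((Mg0.70Fe0.30)3Al2Si3O12) = 431.508 g/mol; M(MgO) = 40.304 g/mol.
Moles MgO per formula unit = 2.10 Mg ÷ 1 = 2.1000.
MgO fraction = (2.1000 × 40.304) / 431.508 = 84.638/431.508 = 0.1961.

19.61 wt%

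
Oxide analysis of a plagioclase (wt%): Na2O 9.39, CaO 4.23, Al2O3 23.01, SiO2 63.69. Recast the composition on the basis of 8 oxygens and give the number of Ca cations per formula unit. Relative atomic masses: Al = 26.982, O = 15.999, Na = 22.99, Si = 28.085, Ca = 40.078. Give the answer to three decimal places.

0.200 Ca apfu

9.39 wt% Na2O ÷ 61.979 g/mol = 0.15150 mol, giving 0.30300 Na and 0.15150 O.
4.23 wt% CaO ÷ 56.077 g/mol = 0.07543 mol, giving 0.07543 Ca and 0.07543 O.
23.01 wt% Al2O3 ÷ 101.961 g/mol = 0.22567 mol, giving 0.45134 Al and 0.67701 O.
63.69 wt% SiO2 ÷ 60.083 g/mol = 1.06003 mol, giving 1.06003 Si and 2.12006 O.
Oxygen sums to 3.02400; scaling by 8/3.02400 = 2.64550 puts the formula on 8 O.
Ca: 0.07543 × 2.64550 = 0.200 atoms per formula unit.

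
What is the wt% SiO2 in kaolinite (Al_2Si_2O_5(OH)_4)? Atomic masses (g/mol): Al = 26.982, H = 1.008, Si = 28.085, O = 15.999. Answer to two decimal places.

Molar mass of Al_2Si_2O_5(OH)_4 = 2·26.982 + 2·28.085 + 9·15.999 + 4·1.008 = 258.157 g/mol.
Each formula unit contains 2 Si, equivalent to 2/1 = 2.0000 mol SiO2.
M(SiO2) = 1×28.085 + 2×15.999 = 60.083 g/mol.
Mass of SiO2 per formula unit = 2.0000 × 60.083 = 120.166 g.
SiO2 wt% = 120.166 / 258.157 × 100 = 46.55%.

46.55 wt%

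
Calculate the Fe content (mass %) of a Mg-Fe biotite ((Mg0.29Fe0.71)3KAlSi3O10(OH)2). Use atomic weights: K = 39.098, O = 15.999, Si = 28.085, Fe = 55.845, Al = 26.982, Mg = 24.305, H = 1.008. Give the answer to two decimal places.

Formula mass = 0.87×24.305 + 2.13×55.845 + 1×39.098 + 1×26.982 + 3×28.085 + 12×15.999 + 2×1.008 = 484.434 g/mol, of which 118.950 g is Fe.
So Fe makes up 118.950/484.434 = 0.2455 of the mass, i.e. 24.55%.

24.55 mass %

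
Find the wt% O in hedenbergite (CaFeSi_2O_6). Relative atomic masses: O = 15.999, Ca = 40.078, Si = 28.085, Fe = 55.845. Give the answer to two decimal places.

Formula mass = 1·40.078 + 1·55.845 + 2·28.085 + 6·15.999 = 248.087 g/mol, of which 95.994 g is O.
So O makes up 95.994/248.087 = 0.3869 of the mass, i.e. 38.69%.

38.69 mass %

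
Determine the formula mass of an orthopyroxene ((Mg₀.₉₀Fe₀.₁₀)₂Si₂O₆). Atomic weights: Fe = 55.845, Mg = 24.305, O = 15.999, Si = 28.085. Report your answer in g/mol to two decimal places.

Mg: 1.80 × 24.305 = 43.7490
Fe: 0.20 × 55.845 = 11.1690
Si: 2 × 28.085 = 56.1700
O: 6 × 15.999 = 95.9940
Summing the contributions gives the formula mass.

207.08 g/mol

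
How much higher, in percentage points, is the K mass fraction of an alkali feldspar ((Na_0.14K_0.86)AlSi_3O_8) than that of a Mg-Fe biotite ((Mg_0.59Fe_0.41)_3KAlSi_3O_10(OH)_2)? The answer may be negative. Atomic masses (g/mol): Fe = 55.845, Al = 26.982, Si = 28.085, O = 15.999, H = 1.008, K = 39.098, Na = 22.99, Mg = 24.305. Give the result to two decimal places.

K in (Na_0.14K_0.86)AlSi_3O_8: molar mass 276.072 g/mol; 0.86×39.098 = 33.624 g → 12.18 wt%.
K in (Mg_0.59Fe_0.41)_3KAlSi_3O_10(OH)_2: molar mass 456.048 g/mol; 1×39.098 = 39.098 g → 8.57 wt%.
Difference = 12.18 − 8.57 = 3.61 percentage points.

3.61 percentage points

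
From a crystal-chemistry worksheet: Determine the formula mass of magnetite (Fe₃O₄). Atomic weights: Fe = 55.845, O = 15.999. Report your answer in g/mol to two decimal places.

231.53 g/mol

Fe: 3 × 55.845 = 167.5350
O: 4 × 15.999 = 63.9960
Summing the contributions gives the formula mass.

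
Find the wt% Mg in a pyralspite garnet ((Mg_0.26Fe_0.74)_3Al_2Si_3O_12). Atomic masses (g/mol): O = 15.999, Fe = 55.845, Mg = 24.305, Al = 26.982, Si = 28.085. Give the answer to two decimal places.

4.01 weight percent

M((Mg_0.26Fe_0.74)_3Al_2Si_3O_12) = 473.141 g/mol.
Mg contributes 0.78 × 24.305 = 18.958 g per mole.
18.958/473.141 = 0.0401 → 4.01%.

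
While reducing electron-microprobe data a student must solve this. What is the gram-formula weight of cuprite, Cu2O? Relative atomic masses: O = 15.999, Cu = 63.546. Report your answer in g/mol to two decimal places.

143.09 g/mol

The formula mass is the sum 2(63.546) + 1(15.999).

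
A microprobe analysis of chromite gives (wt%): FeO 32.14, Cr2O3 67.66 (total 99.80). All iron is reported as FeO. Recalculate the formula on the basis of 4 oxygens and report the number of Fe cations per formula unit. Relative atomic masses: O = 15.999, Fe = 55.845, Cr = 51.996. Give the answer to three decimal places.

1.004 Fe apfu

FeO: 32.14/71.844 = 0.44736 mol → 0.44736 mol Fe, 0.44736 mol O.
Cr2O3: 67.66/151.989 = 0.44516 mol → 0.89032 mol Cr, 1.33548 mol O.
Total oxygen = 1.78284 mol. Normalization factor = 4/1.78284 = 2.24361.
Fe per 4 O = 0.44736 × 2.24361 = 1.004.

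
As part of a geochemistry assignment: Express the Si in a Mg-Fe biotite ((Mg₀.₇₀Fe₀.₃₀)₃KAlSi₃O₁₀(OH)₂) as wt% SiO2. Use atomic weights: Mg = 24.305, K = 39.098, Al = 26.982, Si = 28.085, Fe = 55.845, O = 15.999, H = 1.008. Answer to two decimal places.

Formula mass = 445.640 g/mol.
3 Si → 3.0000 mol SiO2 per formula unit; M(SiO2) = 60.083, so SiO2 mass = 180.249 g.
180.249/445.640 × 100 = 40.45 wt%.

40.45 wt%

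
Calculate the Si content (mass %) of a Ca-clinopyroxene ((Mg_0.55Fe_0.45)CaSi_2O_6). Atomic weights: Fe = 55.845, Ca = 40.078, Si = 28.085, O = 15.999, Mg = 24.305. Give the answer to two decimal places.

24.34 mass %

M((Mg_0.55Fe_0.45)CaSi_2O_6) = 230.740 g/mol.
Si contributes 2 × 28.085 = 56.170 g per mole.
56.170/230.740 = 0.2434 → 24.34%.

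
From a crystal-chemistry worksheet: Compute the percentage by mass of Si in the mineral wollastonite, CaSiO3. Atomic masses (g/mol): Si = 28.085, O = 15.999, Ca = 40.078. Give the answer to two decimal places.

24.18 weight percent

M(CaSiO3) = 116.160 g/mol.
Si contributes 1 × 28.085 = 28.085 g per mole.
28.085/116.160 = 0.2418 → 24.18%.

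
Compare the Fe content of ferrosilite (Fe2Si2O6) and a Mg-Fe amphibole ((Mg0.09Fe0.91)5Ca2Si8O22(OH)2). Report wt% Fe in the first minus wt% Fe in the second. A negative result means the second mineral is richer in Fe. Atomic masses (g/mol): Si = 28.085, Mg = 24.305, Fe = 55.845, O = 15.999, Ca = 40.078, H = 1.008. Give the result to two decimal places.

M(Fe2Si2O6) = 263.854 g/mol, so wt% Fe = 111.690/263.854 × 100 = 42.33%.
M((Mg0.09Fe0.91)5Ca2Si8O22(OH)2) = 955.860 g/mol, so wt% Fe = 254.095/955.860 × 100 = 26.58%.
42.33 − 26.58 = 15.75 pp.

15.75 percentage points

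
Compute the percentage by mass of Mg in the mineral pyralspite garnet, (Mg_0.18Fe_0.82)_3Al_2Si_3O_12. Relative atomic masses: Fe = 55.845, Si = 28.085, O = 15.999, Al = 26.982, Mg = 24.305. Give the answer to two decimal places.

2.73 mass %

Formula mass = 0.54·24.305 + 2.46·55.845 + 2·26.982 + 3·28.085 + 12·15.999 = 480.710 g/mol, of which 13.125 g is Mg.
So Mg makes up 13.125/480.710 = 0.0273 of the mass, i.e. 2.73%.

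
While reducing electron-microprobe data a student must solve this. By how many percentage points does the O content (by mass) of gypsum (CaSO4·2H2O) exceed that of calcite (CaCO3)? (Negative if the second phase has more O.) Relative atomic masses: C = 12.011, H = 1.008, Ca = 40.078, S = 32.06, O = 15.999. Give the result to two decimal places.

7.80 percentage points

First mineral: 95.994 g O in 172.164 g formula = 55.76 wt% O.
Second mineral: 47.997 g O in 100.086 g formula = 47.96 wt% O.
55.76% − 47.96% gives a difference of 7.80 percentage points.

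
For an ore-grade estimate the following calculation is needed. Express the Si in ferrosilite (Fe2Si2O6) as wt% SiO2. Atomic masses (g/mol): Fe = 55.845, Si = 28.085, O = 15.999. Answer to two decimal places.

45.54 wt%

M(Fe2Si2O6) = 263.854 g/mol; M(SiO2) = 60.083 g/mol.
Moles SiO2 per formula unit = 2 Si ÷ 1 = 2.0000.
SiO2 fraction = (2.0000 × 60.083) / 263.854 = 120.166/263.854 = 0.4554.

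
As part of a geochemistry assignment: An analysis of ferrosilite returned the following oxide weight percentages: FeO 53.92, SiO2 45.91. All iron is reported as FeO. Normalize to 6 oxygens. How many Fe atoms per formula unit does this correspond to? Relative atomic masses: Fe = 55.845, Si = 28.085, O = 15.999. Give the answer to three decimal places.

1.976 Fe apfu

FeO: 53.92/71.844 = 0.75052 mol → 0.75052 mol Fe, 0.75052 mol O.
SiO2: 45.91/60.083 = 0.76411 mol → 0.76411 mol Si, 1.52822 mol O.
Total oxygen = 2.27874 mol. Normalization factor = 6/2.27874 = 2.63303.
Fe per 6 O = 0.75052 × 2.63303 = 1.976.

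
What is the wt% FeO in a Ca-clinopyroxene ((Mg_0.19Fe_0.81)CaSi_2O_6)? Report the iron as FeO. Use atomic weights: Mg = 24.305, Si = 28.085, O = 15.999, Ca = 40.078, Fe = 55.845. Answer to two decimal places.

Formula mass = 242.094 g/mol.
0.81 Fe → 0.8100 mol FeO per formula unit; M(FeO) = 71.844, so FeO mass = 58.194 g.
58.194/242.094 × 100 = 24.04 wt%.

24.04 wt%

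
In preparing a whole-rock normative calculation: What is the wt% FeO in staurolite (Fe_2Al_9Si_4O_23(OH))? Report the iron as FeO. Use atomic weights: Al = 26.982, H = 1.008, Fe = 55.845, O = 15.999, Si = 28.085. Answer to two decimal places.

Formula mass = 851.852 g/mol.
2 Fe → 2.0000 mol FeO per formula unit; M(FeO) = 71.844, so FeO mass = 143.688 g.
143.688/851.852 × 100 = 16.87 wt%.

16.87 wt%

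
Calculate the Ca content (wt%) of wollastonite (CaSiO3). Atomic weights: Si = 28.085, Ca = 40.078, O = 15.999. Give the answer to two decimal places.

Formula mass = 1*40.078 + 1*28.085 + 3*15.999 = 116.160 g/mol, of which 40.078 g is Ca.
So Ca makes up 40.078/116.160 = 0.3450 of the mass, i.e. 34.50%.

34.50 wt%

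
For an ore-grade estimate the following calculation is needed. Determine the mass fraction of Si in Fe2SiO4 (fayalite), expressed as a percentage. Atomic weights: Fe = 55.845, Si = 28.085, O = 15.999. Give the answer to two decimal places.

13.78 mass %

Molar mass of Fe2SiO4: 2*55.845 + 1*28.085 + 4*15.999 = 203.771 g/mol.
Mass of Si per formula unit: 1 × 28.085 = 28.085 g.
Weight fraction Si = 28.085 / 203.771 = 0.1378.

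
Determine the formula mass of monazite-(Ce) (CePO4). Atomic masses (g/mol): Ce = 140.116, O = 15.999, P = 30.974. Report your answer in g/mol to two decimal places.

Ce: 1 × 140.116 = 140.1160
P: 1 × 30.974 = 30.9740
O: 4 × 15.999 = 63.9960
Summing the contributions gives the formula mass.

235.09 g/mol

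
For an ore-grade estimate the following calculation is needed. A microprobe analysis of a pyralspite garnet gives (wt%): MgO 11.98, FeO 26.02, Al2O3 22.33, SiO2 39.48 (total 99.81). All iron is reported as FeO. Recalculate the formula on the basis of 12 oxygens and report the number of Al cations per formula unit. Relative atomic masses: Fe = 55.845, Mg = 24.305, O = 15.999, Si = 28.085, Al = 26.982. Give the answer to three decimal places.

11.98 wt% MgO ÷ 40.304 g/mol = 0.29724 mol, giving 0.29724 Mg and 0.29724 O.
26.02 wt% FeO ÷ 71.844 g/mol = 0.36217 mol, giving 0.36217 Fe and 0.36217 O.
22.33 wt% Al2O3 ÷ 101.961 g/mol = 0.21901 mol, giving 0.43802 Al and 0.65703 O.
39.48 wt% SiO2 ÷ 60.083 g/mol = 0.65709 mol, giving 0.65709 Si and 1.31418 O.
Oxygen sums to 2.63062; scaling by 12/2.63062 = 4.56166 puts the formula on 12 O.
Al: 0.43802 × 4.56166 = 1.998 atoms per formula unit.

1.998 Al apfu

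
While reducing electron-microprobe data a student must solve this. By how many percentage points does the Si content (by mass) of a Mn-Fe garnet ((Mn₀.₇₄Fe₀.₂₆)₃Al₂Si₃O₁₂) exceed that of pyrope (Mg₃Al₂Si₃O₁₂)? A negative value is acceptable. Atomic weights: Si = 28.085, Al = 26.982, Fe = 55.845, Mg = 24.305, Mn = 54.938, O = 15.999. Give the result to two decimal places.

-3.90 percentage points

Si in (Mn₀.₇₄Fe₀.₂₆)₃Al₂Si₃O₁₂: molar mass 495.728 g/mol; 3×28.085 = 84.255 g → 17.00 wt%.
Si in Mg₃Al₂Si₃O₁₂: molar mass 403.122 g/mol; 3×28.085 = 84.255 g → 20.90 wt%.
Difference = 17.00 − 20.90 = -3.90 percentage points.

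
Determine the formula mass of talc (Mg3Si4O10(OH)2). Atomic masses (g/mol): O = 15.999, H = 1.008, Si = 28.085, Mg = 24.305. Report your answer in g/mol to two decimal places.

Mg: 3 × 24.305 = 72.9150
Si: 4 × 28.085 = 112.3400
O: 12 × 15.999 = 191.9880
H: 2 × 1.008 = 2.0160
Summing the contributions gives the formula mass.

379.26 g/mol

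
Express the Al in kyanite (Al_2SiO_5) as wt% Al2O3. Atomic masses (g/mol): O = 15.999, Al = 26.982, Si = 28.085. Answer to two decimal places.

Formula mass = 162.044 g/mol.
2 Al → 1.0000 mol Al2O3 per formula unit; M(Al2O3) = 101.961, so Al2O3 mass = 101.961 g.
101.961/162.044 × 100 = 62.92 wt%.

62.92 wt%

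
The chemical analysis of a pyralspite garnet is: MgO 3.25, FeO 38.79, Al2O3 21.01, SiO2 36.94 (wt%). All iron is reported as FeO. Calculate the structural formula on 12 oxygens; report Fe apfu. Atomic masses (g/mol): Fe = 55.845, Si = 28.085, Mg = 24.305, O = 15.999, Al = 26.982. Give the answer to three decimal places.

2.625 Fe apfu

3.25 wt% MgO ÷ 40.304 g/mol = 0.08064 mol, giving 0.08064 Mg and 0.08064 O.
38.79 wt% FeO ÷ 71.844 g/mol = 0.53992 mol, giving 0.53992 Fe and 0.53992 O.
21.01 wt% Al2O3 ÷ 101.961 g/mol = 0.20606 mol, giving 0.41212 Al and 0.61818 O.
36.94 wt% SiO2 ÷ 60.083 g/mol = 0.61482 mol, giving 0.61482 Si and 1.22964 O.
Oxygen sums to 2.46838; scaling by 12/2.46838 = 4.86149 puts the formula on 12 O.
Fe: 0.53992 × 4.86149 = 2.625 atoms per formula unit.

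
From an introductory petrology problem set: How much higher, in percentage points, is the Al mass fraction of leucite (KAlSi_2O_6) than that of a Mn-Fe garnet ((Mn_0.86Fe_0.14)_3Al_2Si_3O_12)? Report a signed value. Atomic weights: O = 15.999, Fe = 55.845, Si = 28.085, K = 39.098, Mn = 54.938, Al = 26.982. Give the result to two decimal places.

1.47 percentage points

Al in KAlSi_2O_6: molar mass 218.244 g/mol; 1×26.982 = 26.982 g → 12.36 wt%.
Al in (Mn_0.86Fe_0.14)_3Al_2Si_3O_12: molar mass 495.402 g/mol; 2×26.982 = 53.964 g → 10.89 wt%.
Difference = 12.36 − 10.89 = 1.47 percentage points.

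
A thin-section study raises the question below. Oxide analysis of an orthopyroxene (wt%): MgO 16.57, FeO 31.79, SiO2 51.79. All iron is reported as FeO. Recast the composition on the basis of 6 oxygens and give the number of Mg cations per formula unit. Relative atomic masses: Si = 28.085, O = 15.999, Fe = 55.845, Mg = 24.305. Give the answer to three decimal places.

0.957 Mg apfu

MgO: 16.57/40.304 = 0.41113 mol → 0.41113 mol Mg, 0.41113 mol O.
FeO: 31.79/71.844 = 0.44249 mol → 0.44249 mol Fe, 0.44249 mol O.
SiO2: 51.79/60.083 = 0.86197 mol → 0.86197 mol Si, 1.72394 mol O.
Total oxygen = 2.57756 mol. Normalization factor = 6/2.57756 = 2.32778.
Mg per 6 O = 0.41113 × 2.32778 = 0.957.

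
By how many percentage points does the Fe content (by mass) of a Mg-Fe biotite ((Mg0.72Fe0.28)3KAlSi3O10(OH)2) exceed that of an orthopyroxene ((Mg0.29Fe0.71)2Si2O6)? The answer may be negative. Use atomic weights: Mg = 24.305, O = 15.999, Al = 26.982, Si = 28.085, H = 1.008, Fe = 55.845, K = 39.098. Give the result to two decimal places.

-21.72 percentage points

Fe in (Mg0.72Fe0.28)3KAlSi3O10(OH)2: molar mass 443.748 g/mol; 0.84×55.845 = 46.910 g → 10.57 wt%.
Fe in (Mg0.29Fe0.71)2Si2O6: molar mass 245.561 g/mol; 1.42×55.845 = 79.300 g → 32.29 wt%.
Difference = 10.57 − 32.29 = -21.72 percentage points.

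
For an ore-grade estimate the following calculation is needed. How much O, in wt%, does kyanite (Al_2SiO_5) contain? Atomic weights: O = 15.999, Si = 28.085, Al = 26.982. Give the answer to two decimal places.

49.37 wt%

M(Al_2SiO_5) = 162.044 g/mol.
O contributes 5 × 15.999 = 79.995 g per mole.
79.995/162.044 = 0.4937 → 49.37%.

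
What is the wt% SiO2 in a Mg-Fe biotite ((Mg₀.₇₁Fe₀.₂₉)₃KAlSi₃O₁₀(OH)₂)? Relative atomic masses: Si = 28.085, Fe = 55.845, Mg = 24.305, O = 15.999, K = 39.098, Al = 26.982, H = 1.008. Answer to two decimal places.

Molar mass of (Mg₀.₇₁Fe₀.₂₉)₃KAlSi₃O₁₀(OH)₂ = 2.13×24.305 + 0.87×55.845 + 1×39.098 + 1×26.982 + 3×28.085 + 12×15.999 + 2×1.008 = 444.694 g/mol.
Each formula unit contains 3 Si, equivalent to 3/1 = 3.0000 mol SiO2.
M(SiO2) = 1×28.085 + 2×15.999 = 60.083 g/mol.
Mass of SiO2 per formula unit = 3.0000 × 60.083 = 180.249 g.
SiO2 wt% = 180.249 / 444.694 × 100 = 40.53%.

40.53 wt%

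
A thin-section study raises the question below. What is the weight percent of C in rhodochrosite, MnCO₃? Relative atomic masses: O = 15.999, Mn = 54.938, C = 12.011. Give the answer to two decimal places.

M(MnCO₃) = 114.946 g/mol.
C contributes 1 × 12.011 = 12.011 g per mole.
12.011/114.946 = 0.1045 → 10.45%.

10.45 weight percent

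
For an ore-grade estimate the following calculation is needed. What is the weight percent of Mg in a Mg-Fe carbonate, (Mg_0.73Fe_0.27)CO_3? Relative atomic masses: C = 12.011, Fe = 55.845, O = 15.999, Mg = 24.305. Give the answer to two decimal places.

19.11 weight percent

Formula mass = 0.73×24.305 + 0.27×55.845 + 1×12.011 + 3×15.999 = 92.829 g/mol, of which 17.743 g is Mg.
So Mg makes up 17.743/92.829 = 0.1911 of the mass, i.e. 19.11%.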